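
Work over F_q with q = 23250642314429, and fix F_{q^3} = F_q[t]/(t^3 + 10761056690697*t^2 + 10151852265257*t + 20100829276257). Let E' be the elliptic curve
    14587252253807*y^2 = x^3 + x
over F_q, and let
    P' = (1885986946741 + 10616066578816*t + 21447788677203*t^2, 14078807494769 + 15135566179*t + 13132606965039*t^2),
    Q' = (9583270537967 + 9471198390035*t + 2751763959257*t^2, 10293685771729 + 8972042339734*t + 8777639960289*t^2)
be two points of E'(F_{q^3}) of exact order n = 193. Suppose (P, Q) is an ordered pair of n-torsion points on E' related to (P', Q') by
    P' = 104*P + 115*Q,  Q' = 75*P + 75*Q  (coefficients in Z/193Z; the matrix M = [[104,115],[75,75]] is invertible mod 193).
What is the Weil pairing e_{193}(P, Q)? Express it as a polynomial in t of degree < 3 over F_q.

19782724293259 + 20884671204038*t + 3245954877050*t^2

Since e_{193}(P,P)=e_{193}(Q,Q)=1 and e_{193}(Q,P)=e_{193}(P,Q)^{-1}, expanding e_{193}(104*P + 115*Q,75*P + 75*Q) leaves e(P,Q)^det(M).
So e_{193}(P,Q) = e_{193}(P',Q')^{142}, since 140*142 = 1 mod 193.
Montgomery->Weierstrass: x_W = 10432102253504*x, y_W=10432102253504*y on F_{23250642314429}; lands on y^2=x^3+12993309183009*x.
8-bit Miller (11000001) on E'/F_{23250642314429} with a'=12993309183009, b'=0: accumulate tangent/chord ratios at Q'+S and P'+S'.
Result: e(P',Q') = 20575386520663 + 22910264759406*t + 2938112251930*t^2.
Finally e_{193}(P,Q) = 19782724293259 + 20884671204038*t + 3245954877050*t^2.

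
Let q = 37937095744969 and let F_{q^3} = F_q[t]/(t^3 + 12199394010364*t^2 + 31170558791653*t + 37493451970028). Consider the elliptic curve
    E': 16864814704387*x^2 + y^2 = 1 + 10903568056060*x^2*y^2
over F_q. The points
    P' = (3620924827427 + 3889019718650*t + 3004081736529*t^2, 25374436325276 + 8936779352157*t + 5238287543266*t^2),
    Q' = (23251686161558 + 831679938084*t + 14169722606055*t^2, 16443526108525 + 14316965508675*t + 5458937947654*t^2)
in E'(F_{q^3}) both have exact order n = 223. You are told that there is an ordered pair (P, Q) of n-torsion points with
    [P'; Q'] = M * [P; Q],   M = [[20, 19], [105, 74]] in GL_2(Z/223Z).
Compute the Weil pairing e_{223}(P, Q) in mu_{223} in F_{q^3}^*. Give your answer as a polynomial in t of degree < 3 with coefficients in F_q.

21669664608585 + 1219322002604*t + 20089896942341*t^2

e_{223}(aP+bQ,cP+dQ) = e_{223}(P,Q)^(ad-bc); with (a,b,c,d)=(20,19,105,74) this gives the det-223 law.
det M = 20*74 - 19*105 = -515 = 154 (mod 223); 154^{-1} = 42 (mod 223).
Edwards->Montgomery: u=(1+y)/(1-y), v=u/x -> 4201549071446v^2=u^3+1345233122160u^2+u; then x_W=10974585598324u+10950913084236: y^2=x^3+37705554490594*x+20386015060562.
n = 223 = (11011111)_2 (8 bits, wt 7); accumulate f_{223,P'}(Q'+S)/f_{223,P'}(S) along the 7-step ladder.
e_{223}(P',Q') = 4767333585655 + 28771127534726*t + 14501801312888*t^2.
(4767333585655 + 28771127534726*t + 14501801312888*t^2)^{42} mod (37937095744969,f) = 21669664608585 + 1219322002604*t + 20089896942341*t^2.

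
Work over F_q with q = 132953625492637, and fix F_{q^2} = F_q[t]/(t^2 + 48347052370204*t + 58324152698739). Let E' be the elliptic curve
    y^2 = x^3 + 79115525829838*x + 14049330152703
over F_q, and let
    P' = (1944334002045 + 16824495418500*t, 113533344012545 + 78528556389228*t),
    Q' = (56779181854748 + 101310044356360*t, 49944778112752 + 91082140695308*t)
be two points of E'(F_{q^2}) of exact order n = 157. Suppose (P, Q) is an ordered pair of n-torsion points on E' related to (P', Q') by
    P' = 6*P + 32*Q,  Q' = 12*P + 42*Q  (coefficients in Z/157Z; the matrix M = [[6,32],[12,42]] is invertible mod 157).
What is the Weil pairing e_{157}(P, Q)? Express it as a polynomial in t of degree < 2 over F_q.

Alternating bilinearity on E[157] (values in mu_{157} in F_{132953625492637^2}) gives e(P',Q') = e(P,Q)^det(M).
det(M) mod 157 = 25; its inverse in (Z/157)^* is 44 (check: 25*44 mod 157 = 1).
Run Miller on y^2=x^3+79115525829838*x+14049330152703 over F_{132953625492637}: ladder 10011101 (8 bits); e = f_P(D_Q)/f_Q(D_P).
The quotient is 122173867332154 + 72393708799605*t.
Raise to 44: e(P,Q) = 115149543059413 + 74410385148539*t in mu_{157}.

115149543059413 + 74410385148539*t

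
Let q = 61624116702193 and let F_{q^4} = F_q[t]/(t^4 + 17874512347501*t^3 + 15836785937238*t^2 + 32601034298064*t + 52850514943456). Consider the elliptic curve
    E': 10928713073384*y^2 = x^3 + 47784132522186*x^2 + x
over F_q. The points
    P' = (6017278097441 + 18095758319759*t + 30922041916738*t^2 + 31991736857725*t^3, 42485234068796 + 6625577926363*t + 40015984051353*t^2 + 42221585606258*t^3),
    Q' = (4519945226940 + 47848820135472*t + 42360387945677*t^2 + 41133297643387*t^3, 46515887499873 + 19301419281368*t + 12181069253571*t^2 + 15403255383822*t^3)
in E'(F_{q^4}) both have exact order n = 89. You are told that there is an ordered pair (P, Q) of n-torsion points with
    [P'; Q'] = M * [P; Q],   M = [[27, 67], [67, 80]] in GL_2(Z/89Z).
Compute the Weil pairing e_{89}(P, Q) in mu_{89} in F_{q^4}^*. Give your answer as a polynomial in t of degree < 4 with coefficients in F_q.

16853637577081 + 38499628447215*t + 26550585598746*t^2 + 5039638924795*t^3

Under M = [[27,67],[67,80]] in GL_2(Z/89), e_{89}(P',Q') = e_{89}(P,Q)^(27*80-67*67 mod 89).
27*80 - 67*67 = -2329; reduced mod 89: det = 74, inverse 83.
Undo Montgomery via alpha=19990221734088, beta=30474080643318: (a',b')=(456738100698,49456872265868) over F_{61624116702193}.
Double-and-add over 1011001: 7-1 doublings, 4-1 additions; each step l_{T,T}/v_{2T} or l_{T,P'}/v at Q'+S for random S.
The quotient is 41899782753011 + 55131253016184*t + 47829890772690*t^2 + 51246271276956*t^3.
(41899782753011 + 55131253016184*t + 47829890772690*t^2 + 51246271276956*t^3)^{83} mod (61624116702193,f) = 16853637577081 + 38499628447215*t + 26550585598746*t^2 + 5039638924795*t^3.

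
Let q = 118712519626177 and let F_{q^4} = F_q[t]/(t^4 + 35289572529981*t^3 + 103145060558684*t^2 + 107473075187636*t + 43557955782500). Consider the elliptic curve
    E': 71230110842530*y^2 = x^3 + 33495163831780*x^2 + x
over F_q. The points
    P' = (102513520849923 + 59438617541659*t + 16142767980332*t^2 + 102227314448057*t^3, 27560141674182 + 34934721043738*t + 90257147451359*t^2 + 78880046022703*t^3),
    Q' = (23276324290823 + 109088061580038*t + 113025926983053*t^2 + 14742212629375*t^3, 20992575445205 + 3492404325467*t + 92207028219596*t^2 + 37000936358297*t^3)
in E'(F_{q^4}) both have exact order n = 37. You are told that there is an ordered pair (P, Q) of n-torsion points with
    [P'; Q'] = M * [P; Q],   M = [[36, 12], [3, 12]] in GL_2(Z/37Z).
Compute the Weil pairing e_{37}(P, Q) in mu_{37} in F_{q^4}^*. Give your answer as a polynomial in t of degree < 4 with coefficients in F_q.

53179779427451 + 97670244833671*t + 107094557114874*t^2 + 12349909482841*t^3

e_{37}(aP+bQ,cP+dQ) = e_{37}(P,Q)^(ad-bc); with (a,b,c,d)=(36,12,3,12) this gives the det-37 law.
det M = 36*12 - 12*3 = 396 = 26 (mod 37); 26^{-1} = 10 (mod 37).
Set x_W=51600683808096*u+104217308284996, y_W=51600683808096*v; then E': y_W^2=x_W^3+61882427327260.
n = 37 = (100101)_2 (6 bits, wt 3); accumulate f_{37,P'}(Q'+S)/f_{37,P'}(S) along the 5-step ladder.
e_{37}(P',Q') = 18767713059335 + 54313750037592*t + 89977713322885*t^2 + 38064321093190*t^3.
Finally e_{37}(P,Q) = 53179779427451 + 97670244833671*t + 107094557114874*t^2 + 12349909482841*t^3.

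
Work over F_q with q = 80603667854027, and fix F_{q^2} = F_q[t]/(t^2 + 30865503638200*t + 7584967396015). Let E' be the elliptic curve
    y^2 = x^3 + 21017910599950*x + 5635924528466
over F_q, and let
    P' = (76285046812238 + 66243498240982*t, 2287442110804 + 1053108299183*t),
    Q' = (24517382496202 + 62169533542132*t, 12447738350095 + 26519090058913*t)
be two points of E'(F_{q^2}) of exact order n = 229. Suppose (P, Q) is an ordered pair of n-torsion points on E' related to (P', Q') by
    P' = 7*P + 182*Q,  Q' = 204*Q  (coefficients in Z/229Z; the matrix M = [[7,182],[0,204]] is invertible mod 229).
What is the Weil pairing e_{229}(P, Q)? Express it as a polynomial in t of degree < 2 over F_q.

56224026554087 + 3620994714590*t

The 229-Weil pairing on E[229] over F_{80603667854027} is alternating-bilinear: e_{229}(P',Q') = e_{229}(P,Q)^det(M).
Inverting 54 mod 229: 123. Thus e_{229}(P,Q) = e(P',Q')^{123}.
Double-and-add over 11100101: 8-1 doublings, 5-1 additions; each step l_{T,T}/v_{2T} or l_{T,P'}/v at Q'+S for random S.
Miller gives e_{229}(P',Q') = 5751633874600 + 76862033870875*t in F_{80603667854027^2}.
Raise to 123: e(P,Q) = 56224026554087 + 3620994714590*t in mu_{229}.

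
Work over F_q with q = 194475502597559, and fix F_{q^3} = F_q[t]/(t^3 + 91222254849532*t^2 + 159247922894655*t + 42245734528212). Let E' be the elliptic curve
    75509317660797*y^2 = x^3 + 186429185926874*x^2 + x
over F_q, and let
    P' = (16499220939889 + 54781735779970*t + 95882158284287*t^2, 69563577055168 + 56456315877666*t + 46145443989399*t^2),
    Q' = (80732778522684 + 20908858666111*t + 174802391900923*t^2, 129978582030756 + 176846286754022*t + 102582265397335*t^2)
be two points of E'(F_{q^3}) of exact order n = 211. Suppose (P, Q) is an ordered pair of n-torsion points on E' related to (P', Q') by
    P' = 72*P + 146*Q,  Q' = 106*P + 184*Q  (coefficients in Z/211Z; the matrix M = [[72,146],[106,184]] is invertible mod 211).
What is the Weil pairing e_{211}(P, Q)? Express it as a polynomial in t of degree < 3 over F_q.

32726199726802 + 94371036363181*t + 108304240519073*t^2

e_{211}(aP+bQ,cP+dQ) = e_{211}(P,Q)^(ad-bc); with (a,b,c,d)=(72,146,106,184) this gives the det-211 law.
det M = 72*184 - 146*106 = -2228 = 93 (mod 211); 93^{-1} = 59 (mod 211).
Undo Montgomery via alpha=58511801946806, beta=43592377176110: (a',b')=(85840612631156,79466159783500) over F_{194475502597559}.
n = 211 = (11010011)_2 (8 bits, wt 5); accumulate f_{211,P'}(Q'+S)/f_{211,P'}(S) along the 7-step ladder.
Miller gives e_{211}(P',Q') = 63555574245798 + 128810129615197*t + 13022595149574*t^2 in F_{194475502597559^3}.
Raise to 59: e(P,Q) = 32726199726802 + 94371036363181*t + 108304240519073*t^2 in mu_{211}.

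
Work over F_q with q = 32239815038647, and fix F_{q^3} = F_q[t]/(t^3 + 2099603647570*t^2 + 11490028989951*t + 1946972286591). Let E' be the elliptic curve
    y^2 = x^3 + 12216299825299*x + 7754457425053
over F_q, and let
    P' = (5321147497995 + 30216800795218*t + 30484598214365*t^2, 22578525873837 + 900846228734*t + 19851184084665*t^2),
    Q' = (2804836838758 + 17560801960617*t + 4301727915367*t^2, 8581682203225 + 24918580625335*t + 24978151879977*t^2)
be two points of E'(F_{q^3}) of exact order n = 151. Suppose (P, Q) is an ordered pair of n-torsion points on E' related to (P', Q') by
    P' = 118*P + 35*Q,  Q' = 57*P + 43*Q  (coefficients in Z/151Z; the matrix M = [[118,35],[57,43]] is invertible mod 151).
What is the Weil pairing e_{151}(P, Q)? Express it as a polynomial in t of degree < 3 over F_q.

Under M = [[118,35],[57,43]] in GL_2(Z/151), e_{151}(P',Q') = e_{151}(P,Q)^(118*43-35*57 mod 151).
det M = 118*43 - 35*57 = 3079 = 59 (mod 151); 59^{-1} = 64 (mod 151).
Double-and-add over 10010111: 8-1 doublings, 5-1 additions; each step l_{T,T}/v_{2T} or l_{T,P'}/v at Q'+S for random S.
Miller gives e_{151}(P',Q') = 26666626639264 + 18384603961795*t + 21649794349226*t^2 in F_{32239815038647^3}.
e_{151}(P,Q) = (26666626639264 + 18384603961795*t + 21649794349226*t^2)^{64} = 11293020892865 + 26096602354882*t + 21044455316079*t^2.

11293020892865 + 26096602354882*t + 21044455316079*t^2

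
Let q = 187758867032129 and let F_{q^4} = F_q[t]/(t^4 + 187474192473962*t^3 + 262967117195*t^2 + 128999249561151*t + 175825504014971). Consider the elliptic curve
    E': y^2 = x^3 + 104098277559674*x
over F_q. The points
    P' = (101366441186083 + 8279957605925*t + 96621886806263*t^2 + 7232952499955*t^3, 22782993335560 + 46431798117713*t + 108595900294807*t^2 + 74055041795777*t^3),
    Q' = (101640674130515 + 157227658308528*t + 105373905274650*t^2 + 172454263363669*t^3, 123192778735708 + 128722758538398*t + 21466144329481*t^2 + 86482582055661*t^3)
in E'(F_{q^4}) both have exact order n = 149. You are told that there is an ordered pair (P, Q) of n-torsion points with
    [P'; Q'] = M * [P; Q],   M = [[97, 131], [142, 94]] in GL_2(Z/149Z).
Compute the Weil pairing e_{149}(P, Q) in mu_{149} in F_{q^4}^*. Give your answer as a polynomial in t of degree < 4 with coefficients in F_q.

67958410413086 + 76498836355584*t + 114952285973968*t^2 + 52786030964653*t^3

Alternating bilinearity on E[149] (values in mu_{149} in F_{187758867032129^4}) gives e(P',Q') = e(P,Q)^det(M).
det(M) mod 149 = 52; its inverse in (Z/149)^* is 43 (check: 52*43 mod 149 = 1).
Double-and-add over 10010101: 8-1 doublings, 4-1 additions; each step l_{T,T}/v_{2T} or l_{T,P'}/v at Q'+S for random S.
Result: e(P',Q') = 149938616732 + 89268263987503*t + 126853035130053*t^2 + 3395109770058*t^3.
e_{149}(P,Q) = (149938616732 + 89268263987503*t + 126853035130053*t^2 + 3395109770058*t^3)^{43} = 67958410413086 + 76498836355584*t + 114952285973968*t^2 + 52786030964653*t^3.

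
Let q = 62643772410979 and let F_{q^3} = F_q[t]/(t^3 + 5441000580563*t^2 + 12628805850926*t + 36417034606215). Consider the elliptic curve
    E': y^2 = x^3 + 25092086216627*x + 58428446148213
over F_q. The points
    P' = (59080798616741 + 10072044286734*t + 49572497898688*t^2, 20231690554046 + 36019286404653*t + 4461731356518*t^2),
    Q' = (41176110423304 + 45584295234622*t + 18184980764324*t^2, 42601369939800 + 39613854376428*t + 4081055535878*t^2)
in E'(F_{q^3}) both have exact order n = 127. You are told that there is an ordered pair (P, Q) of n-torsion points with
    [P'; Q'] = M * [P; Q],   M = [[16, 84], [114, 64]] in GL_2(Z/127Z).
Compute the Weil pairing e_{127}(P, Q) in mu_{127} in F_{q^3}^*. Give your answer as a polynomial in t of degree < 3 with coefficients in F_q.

Alternating bilinearity on E[127] (values in mu_{127} in F_{62643772410979^3}) gives e(P',Q') = e(P,Q)^det(M).
16*64 - 84*114 = -8552; reduced mod 127: det = 84, inverse 62.
7-bit Miller (1111111) on E'/F_{62643772410979} with a'=25092086216627, b'=58428446148213: accumulate tangent/chord ratios at Q'+S and P'+S'.
Miller gives e_{127}(P',Q') = 23338116968815 + 16502458994776*t + 12124672576690*t^2 in F_{62643772410979^3}.
Hence e(P,Q) = 4564666138045 + 30170340672574*t + 33680591134588*t^2 in F_{62643772410979^3}^*.

4564666138045 + 30170340672574*t + 33680591134588*t^2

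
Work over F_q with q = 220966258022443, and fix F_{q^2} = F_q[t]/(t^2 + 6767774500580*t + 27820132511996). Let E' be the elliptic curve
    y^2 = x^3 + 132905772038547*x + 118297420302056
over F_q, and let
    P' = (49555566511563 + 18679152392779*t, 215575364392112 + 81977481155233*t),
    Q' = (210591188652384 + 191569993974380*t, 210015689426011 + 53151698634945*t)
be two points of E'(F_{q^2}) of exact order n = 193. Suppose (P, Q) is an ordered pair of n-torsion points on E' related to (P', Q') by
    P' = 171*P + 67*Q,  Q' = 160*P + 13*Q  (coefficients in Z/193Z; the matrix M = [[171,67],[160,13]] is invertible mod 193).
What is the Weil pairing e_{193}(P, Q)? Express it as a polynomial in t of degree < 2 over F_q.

26227029672757 + 172785456953456*t

Alternating bilinearity on E[193] (values in mu_{193} in F_{220966258022443^2}) gives e(P',Q') = e(P,Q)^det(M).
171*13 - 67*160 = -8497; reduced mod 193: det = 188, inverse 77.
Miller loop for e_{193} over F_{220966258022443^2}: bits of 193 = 11000001; 7 double steps + 2 add steps, l/v at each.
e_{193}(P',Q') = 29817670074694 + 63665336476533*t.
Thus e_{193}(P,Q) = 26227029672757 + 172785456953456*t.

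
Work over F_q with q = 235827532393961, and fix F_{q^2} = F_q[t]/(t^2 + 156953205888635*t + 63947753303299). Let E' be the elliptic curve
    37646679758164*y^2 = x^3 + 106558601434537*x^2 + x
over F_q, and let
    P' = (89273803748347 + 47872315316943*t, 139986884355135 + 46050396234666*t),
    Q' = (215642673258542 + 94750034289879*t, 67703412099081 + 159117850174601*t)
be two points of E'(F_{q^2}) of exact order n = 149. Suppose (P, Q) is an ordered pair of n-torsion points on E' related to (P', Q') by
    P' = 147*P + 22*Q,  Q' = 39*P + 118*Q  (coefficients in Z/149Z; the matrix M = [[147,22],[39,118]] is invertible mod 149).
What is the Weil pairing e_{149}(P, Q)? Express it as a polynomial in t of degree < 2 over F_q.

130012178087196 + 180498710223677*t

Since e_{149}(P,P)=e_{149}(Q,Q)=1 and e_{149}(Q,P)=e_{149}(P,Q)^{-1}, expanding e_{149}(147*P + 22*Q,39*P + 118*Q) leaves e(P,Q)^det(M).
Hence e(P,Q) = e(P',Q')^{111} where 111 = 98^{-1} mod 149.
Montgomery->Weierstrass: x_W = 17730574419991*x+136269715433702, y_W=17730574419991*y on F_{235827532393961}; lands on y^2=x^3+95981681258441*x+88979948919092.
8-bit Miller (10010101) on E'/F_{235827532393961} with a'=95981681258441, b'=88979948919092: accumulate tangent/chord ratios at Q'+S and P'+S'.
So e_{149}(P',Q') = 63964314101760 + 110885212155944*t.
Finally e_{149}(P,Q) = 130012178087196 + 180498710223677*t.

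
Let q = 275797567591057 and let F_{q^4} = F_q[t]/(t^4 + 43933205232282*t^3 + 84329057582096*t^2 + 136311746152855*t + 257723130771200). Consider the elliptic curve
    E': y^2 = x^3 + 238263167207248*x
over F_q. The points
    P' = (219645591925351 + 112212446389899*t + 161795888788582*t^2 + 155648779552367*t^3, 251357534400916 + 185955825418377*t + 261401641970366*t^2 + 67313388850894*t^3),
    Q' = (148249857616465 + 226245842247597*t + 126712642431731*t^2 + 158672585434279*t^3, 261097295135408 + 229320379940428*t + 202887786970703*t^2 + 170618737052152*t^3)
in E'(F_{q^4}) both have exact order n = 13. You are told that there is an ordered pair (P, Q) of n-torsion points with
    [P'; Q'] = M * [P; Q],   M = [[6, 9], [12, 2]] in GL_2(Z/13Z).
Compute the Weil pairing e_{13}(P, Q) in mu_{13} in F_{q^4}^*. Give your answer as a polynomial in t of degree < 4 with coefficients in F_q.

33464619879338 + 59974983817325*t + 232339296547745*t^2 + 153349948511902*t^3

e_{13} is bilinear + alternating on E[13], so e_{13}(6*P + 9*Q, 12*P + 2*Q) = e_{13}(P,Q)^(6*2-9*12).
So e_{13}(P,Q) = e_{13}(P',Q')^{5}, since 8*5 = 1 mod 13.
Double-and-add over 1101: 4-1 doublings, 3-1 additions; each step l_{T,T}/v_{2T} or l_{T,P'}/v at Q'+S for random S.
Result: e(P',Q') = 209603905531672 + 54177434340381*t + 221560759580167*t^2 + 97139346304145*t^3.
Raise to 5: e(P,Q) = 33464619879338 + 59974983817325*t + 232339296547745*t^2 + 153349948511902*t^3 in mu_{13}.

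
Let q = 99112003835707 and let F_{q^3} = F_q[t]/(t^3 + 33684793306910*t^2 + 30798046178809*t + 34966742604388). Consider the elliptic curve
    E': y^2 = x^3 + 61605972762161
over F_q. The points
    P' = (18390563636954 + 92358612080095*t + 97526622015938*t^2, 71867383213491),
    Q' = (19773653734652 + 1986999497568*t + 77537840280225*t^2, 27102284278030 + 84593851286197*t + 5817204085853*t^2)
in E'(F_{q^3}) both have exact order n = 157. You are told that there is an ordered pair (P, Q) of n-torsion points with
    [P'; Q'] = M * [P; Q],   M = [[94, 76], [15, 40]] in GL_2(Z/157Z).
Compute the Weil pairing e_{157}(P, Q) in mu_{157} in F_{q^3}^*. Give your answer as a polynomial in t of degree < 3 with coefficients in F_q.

Under M = [[94,76],[15,40]] in GL_2(Z/157), e_{157}(P',Q') = e_{157}(P,Q)^(94*40-76*15 mod 157).
Hence e(P,Q) = e(P',Q')^{16} where 16 = 108^{-1} mod 157.
Miller loop for e_{157} over F_{99112003835707^3}: bits of 157 = 10011101; 7 double steps + 4 add steps, l/v at each.
Result: e(P',Q') = 14134117886490 + 18282728216915*t + 37157048837368*t^2.
Thus e_{157}(P,Q) = 65326385448584 + 94092439710155*t + 65907066730091*t^2.

65326385448584 + 94092439710155*t + 65907066730091*t^2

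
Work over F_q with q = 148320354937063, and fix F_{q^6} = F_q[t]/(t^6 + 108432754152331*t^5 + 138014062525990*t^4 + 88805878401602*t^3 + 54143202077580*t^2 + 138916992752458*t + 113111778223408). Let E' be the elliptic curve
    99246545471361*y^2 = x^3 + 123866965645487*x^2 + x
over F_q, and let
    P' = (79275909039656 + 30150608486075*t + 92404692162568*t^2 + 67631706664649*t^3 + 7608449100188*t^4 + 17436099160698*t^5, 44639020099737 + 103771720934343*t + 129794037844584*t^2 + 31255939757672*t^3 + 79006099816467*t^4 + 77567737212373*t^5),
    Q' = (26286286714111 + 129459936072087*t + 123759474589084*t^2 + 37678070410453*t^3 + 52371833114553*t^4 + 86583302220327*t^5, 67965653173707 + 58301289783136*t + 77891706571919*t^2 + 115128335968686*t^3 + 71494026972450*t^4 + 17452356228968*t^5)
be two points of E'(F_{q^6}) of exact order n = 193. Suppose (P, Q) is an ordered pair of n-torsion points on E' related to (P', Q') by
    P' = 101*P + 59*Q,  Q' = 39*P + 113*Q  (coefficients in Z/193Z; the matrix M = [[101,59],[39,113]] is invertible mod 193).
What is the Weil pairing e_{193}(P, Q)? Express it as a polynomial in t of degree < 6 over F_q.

e_{193} is bilinear + alternating on E[193], so e_{193}(101*P + 59*Q, 39*P + 113*Q) = e_{193}(P,Q)^(101*113-59*39).
det M = 101*113 - 59*39 = 9112 = 41 (mod 193); 41^{-1} = 113 (mod 193).
Montgomery->Weierstrass: x_W = 11610120208941*x+404406819585, y_W=11610120208941*y on F_{148320354937063}; lands on y^2=x^3+51653893886109*x+58512512687247.
Miller loop for e_{193} over F_{148320354937063^6}: bits of 193 = 11000001; 7 double steps + 2 add steps, l/v at each.
f_P(D_Q)/f_Q(D_P) = 63684281548159 + 77873555089621*t + 144802450744532*t^2 + 52682522675709*t^3 + 51171965029733*t^4 + 15304308133937*t^5.
Thus e_{193}(P,Q) = 13168098150545 + 123256997578593*t + 91580552268677*t^2 + 139061433406091*t^3 + 83168940654035*t^4 + 70653613207082*t^5.

13168098150545 + 123256997578593*t + 91580552268677*t^2 + 139061433406091*t^3 + 83168940654035*t^4 + 70653613207082*t^5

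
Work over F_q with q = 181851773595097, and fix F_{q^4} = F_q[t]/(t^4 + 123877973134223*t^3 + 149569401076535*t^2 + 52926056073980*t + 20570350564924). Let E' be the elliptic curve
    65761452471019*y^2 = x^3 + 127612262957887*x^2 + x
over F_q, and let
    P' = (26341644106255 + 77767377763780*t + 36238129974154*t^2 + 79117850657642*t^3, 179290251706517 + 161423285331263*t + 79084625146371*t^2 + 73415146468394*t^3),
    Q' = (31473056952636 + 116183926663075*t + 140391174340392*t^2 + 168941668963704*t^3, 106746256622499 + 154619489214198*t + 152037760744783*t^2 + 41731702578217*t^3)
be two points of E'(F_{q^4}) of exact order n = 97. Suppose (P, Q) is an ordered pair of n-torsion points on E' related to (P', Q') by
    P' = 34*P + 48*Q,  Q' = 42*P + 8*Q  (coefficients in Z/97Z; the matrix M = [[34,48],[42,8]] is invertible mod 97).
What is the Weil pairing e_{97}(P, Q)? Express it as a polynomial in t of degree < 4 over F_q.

143999216025388 + 139011258960906*t + 36409626340910*t^2 + 19659663563122*t^3

e_{97} is bilinear + alternating on E[97], so e_{97}(34*P + 48*Q, 42*P + 8*Q) = e_{97}(P,Q)^(34*8-48*42).
det(M) mod 97 = 2; its inverse in (Z/97)^* is 49 (check: 2*49 mod 97 = 1).
(x,y)|->(76954358795460x+138259422288514,76954358795460y) sends E' to y^2=x^3+44313146723242*x+58180250675425.
n = 97 = (1100001)_2 (7 bits, wt 3); accumulate f_{97,P'}(Q'+S)/f_{97,P'}(S) along the 6-step ladder.
f_P(D_Q)/f_Q(D_P) = 56682077447620 + 105438653625334*t + 108632845486171*t^2 + 76007993445126*t^3.
Hence e(P,Q) = 143999216025388 + 139011258960906*t + 36409626340910*t^2 + 19659663563122*t^3 in F_{181851773595097^4}^*.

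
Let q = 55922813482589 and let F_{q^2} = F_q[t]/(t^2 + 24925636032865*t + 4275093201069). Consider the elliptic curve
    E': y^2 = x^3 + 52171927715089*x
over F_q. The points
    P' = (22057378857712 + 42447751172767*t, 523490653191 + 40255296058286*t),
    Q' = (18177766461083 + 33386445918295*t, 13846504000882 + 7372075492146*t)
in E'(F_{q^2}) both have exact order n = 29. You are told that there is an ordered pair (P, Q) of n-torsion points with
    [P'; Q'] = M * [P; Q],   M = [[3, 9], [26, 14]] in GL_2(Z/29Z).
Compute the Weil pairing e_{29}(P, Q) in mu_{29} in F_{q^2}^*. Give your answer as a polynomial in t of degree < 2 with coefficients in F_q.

e_{29} is bilinear + alternating on E[29], so e_{29}(3*P + 9*Q, 26*P + 14*Q) = e_{29}(P,Q)^(3*14-9*26).
det(M) mod 29 = 11; its inverse in (Z/29)^* is 8 (check: 11*8 mod 29 = 1).
Miller loop for e_{29} over F_{55922813482589^2}: bits of 29 = 11101; 4 double steps + 3 add steps, l/v at each.
e_{29}(P',Q') = 30251080318802 + 8498873467294*t.
Finally e_{29}(P,Q) = 5983047894766 + 22474741028620*t.

5983047894766 + 22474741028620*t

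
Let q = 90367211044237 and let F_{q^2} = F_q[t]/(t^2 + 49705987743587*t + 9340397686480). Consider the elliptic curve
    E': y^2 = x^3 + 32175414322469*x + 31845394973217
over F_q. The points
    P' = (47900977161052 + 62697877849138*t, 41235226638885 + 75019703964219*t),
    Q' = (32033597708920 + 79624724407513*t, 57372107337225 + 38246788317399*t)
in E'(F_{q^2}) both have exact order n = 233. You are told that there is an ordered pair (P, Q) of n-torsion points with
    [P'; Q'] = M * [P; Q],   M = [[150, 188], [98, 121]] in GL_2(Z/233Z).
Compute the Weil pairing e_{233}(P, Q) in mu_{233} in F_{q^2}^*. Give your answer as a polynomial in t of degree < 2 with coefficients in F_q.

e_{233}(aP+bQ,cP+dQ) = e_{233}(P,Q)^(ad-bc); with (a,b,c,d)=(150,188,98,121) this gives the det-233 law.
Inverting 192 mod 233: 125. Thus e_{233}(P,Q) = e(P',Q')^{125}.
Double-and-add over 11101001: 8-1 doublings, 5-1 additions; each step l_{T,T}/v_{2T} or l_{T,P'}/v at Q'+S for random S.
f_P(D_Q)/f_Q(D_P) = 84684401990472 + 54805576741639*t.
Thus e_{233}(P,Q) = 60585378932159 + 38818838573724*t.

60585378932159 + 38818838573724*t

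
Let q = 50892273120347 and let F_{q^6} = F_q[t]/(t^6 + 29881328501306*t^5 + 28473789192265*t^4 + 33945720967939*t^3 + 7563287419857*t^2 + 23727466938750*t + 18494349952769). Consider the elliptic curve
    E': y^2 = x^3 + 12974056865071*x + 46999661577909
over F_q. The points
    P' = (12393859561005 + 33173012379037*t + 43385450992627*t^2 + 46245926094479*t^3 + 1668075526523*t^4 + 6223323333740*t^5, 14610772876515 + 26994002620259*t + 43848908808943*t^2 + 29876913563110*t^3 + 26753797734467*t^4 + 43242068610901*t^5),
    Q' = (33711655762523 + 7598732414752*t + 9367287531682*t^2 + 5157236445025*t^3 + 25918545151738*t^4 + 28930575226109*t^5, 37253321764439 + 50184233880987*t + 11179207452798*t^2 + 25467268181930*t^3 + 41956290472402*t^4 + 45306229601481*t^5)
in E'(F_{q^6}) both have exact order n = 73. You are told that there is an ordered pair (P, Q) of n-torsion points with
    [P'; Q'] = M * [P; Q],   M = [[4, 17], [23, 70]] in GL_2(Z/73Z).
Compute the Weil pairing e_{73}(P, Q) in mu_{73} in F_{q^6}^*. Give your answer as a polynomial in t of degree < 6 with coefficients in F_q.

e_{73} is bilinear + alternating on E[73], so e_{73}(4*P + 17*Q, 23*P + 70*Q) = e_{73}(P,Q)^(4*70-17*23).
4*70 - 17*23 = -111; reduced mod 73: det = 35, inverse 48.
7-bit Miller (1001001) on E'/F_{50892273120347} with a'=12974056865071, b'=46999661577909: accumulate tangent/chord ratios at Q'+S and P'+S'.
Miller gives e_{73}(P',Q') = 11666613514058 + 173394334440*t + 17731255913632*t^2 + 20304251867455*t^3 + 43837173049718*t^4 + 42046646922870*t^5 in F_{50892273120347^6}.
e_{73}(P,Q) = (11666613514058 + 173394334440*t + 17731255913632*t^2 + 20304251867455*t^3 + 43837173049718*t^4 + 42046646922870*t^5)^{48} = 39560338754062 + 40681662826173*t + 49153286421900*t^2 + 12498066437882*t^3 + 47438660561119*t^4 + 34377749792567*t^5.

39560338754062 + 40681662826173*t + 49153286421900*t^2 + 12498066437882*t^3 + 47438660561119*t^4 + 34377749792567*t^5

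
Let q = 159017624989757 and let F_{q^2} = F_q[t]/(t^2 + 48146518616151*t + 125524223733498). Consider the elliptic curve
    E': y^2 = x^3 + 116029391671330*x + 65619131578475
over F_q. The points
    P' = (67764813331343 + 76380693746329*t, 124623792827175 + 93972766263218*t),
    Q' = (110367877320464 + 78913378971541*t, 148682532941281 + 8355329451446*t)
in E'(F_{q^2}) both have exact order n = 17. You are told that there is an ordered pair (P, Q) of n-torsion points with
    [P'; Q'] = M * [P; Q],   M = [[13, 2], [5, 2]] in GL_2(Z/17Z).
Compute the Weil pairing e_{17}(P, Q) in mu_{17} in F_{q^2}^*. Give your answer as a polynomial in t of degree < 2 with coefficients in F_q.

73794620945787 + 2420963193050*t

e_{17} is bilinear + alternating on E[17], so e_{17}(13*P + 2*Q, 5*P + 2*Q) = e_{17}(P,Q)^(13*2-2*5).
So e_{17}(P,Q) = e_{17}(P',Q')^{16}, since 16*16 = 1 mod 17.
5-bit Miller (10001) on E'/F_{159017624989757} with a'=116029391671330, b'=65619131578475: accumulate tangent/chord ratios at Q'+S and P'+S'.
Result: e(P',Q') = 127396742340963 + 156596661796707*t.
e_{17}(P,Q) = (127396742340963 + 156596661796707*t)^{16} = 73794620945787 + 2420963193050*t.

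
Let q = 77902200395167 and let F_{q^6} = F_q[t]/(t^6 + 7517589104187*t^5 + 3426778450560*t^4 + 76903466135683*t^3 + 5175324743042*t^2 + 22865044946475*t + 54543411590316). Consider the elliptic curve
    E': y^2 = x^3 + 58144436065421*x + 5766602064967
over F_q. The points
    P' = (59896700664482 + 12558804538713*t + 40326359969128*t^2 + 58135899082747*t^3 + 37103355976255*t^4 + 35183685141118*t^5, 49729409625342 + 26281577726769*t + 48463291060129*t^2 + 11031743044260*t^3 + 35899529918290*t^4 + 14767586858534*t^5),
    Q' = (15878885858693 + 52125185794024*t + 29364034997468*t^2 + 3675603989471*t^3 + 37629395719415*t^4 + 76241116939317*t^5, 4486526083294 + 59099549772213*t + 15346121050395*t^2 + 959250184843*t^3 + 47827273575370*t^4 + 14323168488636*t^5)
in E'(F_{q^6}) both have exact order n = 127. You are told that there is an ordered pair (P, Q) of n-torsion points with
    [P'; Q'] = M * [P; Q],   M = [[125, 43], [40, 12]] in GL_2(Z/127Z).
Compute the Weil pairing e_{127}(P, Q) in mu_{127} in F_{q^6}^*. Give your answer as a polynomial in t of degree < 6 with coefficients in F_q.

39742304125052 + 14931222131820*t + 43518315478634*t^2 + 45818560978096*t^3 + 68596163714032*t^4 + 39282270870989*t^5

e_{127} is bilinear + alternating on E[127], so e_{127}(125*P + 43*Q, 40*P + 12*Q) = e_{127}(P,Q)^(125*12-43*40).
det(M) mod 127 = 34; its inverse in (Z/127)^* is 71 (check: 34*71 mod 127 = 1).
7-bit Miller (1111111) on E'/F_{77902200395167} with a'=58144436065421, b'=5766602064967: accumulate tangent/chord ratios at Q'+S and P'+S'.
f_P(D_Q)/f_Q(D_P) = 44121464115532 + 36790775650140*t + 58227160195163*t^2 + 77828037962887*t^3 + 890002432988*t^4 + 16800858840327*t^5.
e_{127}(P,Q) = (44121464115532 + 36790775650140*t + 58227160195163*t^2 + 77828037962887*t^3 + 890002432988*t^4 + 16800858840327*t^5)^{71} = 39742304125052 + 14931222131820*t + 43518315478634*t^2 + 45818560978096*t^3 + 68596163714032*t^4 + 39282270870989*t^5.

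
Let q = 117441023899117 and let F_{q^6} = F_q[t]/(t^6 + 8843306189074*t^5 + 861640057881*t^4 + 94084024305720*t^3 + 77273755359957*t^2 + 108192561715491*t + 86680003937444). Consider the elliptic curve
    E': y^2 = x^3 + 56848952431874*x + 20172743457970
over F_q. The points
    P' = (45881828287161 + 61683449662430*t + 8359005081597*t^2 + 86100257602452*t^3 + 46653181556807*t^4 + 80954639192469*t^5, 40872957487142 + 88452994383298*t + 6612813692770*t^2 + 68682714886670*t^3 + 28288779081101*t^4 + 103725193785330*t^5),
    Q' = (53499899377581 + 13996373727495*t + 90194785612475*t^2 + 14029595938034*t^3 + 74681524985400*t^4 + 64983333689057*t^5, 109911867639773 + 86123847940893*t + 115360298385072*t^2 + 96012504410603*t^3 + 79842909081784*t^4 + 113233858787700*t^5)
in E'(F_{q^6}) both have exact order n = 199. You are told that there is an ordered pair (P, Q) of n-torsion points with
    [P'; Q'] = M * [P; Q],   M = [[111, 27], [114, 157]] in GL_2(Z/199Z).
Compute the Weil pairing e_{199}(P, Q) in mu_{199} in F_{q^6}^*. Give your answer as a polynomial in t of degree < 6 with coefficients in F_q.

Alternating bilinearity on E[199] (values in mu_{199} in F_{117441023899117^6}) gives e(P',Q') = e(P,Q)^det(M).
Hence e(P,Q) = e(P',Q')^{19} where 19 = 21^{-1} mod 199.
Miller loop for e_{199} over F_{117441023899117^6}: bits of 199 = 11000111; 7 double steps + 4 add steps, l/v at each.
The quotient is 49658366821439 + 6823342244992*t + 109885738686865*t^2 + 87126230576083*t^3 + 44930038507950*t^4 + 60804465401092*t^5.
Finally e_{199}(P,Q) = 100542856775946 + 74263844550379*t + 21057633939047*t^2 + 34501834021545*t^3 + 20380998984276*t^4 + 115186101566166*t^5.

100542856775946 + 74263844550379*t + 21057633939047*t^2 + 34501834021545*t^3 + 20380998984276*t^4 + 115186101566166*t^5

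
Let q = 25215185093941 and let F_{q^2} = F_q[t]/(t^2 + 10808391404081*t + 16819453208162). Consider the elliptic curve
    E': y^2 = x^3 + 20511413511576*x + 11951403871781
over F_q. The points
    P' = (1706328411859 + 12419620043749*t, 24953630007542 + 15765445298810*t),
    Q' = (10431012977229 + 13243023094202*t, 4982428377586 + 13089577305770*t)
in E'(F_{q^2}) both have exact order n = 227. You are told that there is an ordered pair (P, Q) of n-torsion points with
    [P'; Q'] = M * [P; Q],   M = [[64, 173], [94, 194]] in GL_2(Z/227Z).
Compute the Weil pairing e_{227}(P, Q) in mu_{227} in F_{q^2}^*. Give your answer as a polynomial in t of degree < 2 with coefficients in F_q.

Under M = [[64,173],[94,194]] in GL_2(Z/227), e_{227}(P',Q') = e_{227}(P,Q)^(64*194-173*94 mod 227).
So e_{227}(P,Q) = e_{227}(P',Q')^{35}, since 13*35 = 1 mod 227.
Build f_{227,P'} and f_{227,Q'} via the 8-bit ladder of 227=11100011_2; evaluate at shifted divisors; quotient in F_{25215185093941^2}.
Result: e(P',Q') = 14773299686222 + 22300541311800*t.
Thus e_{227}(P,Q) = 24713726917757 + 10639591041257*t.

24713726917757 + 10639591041257*t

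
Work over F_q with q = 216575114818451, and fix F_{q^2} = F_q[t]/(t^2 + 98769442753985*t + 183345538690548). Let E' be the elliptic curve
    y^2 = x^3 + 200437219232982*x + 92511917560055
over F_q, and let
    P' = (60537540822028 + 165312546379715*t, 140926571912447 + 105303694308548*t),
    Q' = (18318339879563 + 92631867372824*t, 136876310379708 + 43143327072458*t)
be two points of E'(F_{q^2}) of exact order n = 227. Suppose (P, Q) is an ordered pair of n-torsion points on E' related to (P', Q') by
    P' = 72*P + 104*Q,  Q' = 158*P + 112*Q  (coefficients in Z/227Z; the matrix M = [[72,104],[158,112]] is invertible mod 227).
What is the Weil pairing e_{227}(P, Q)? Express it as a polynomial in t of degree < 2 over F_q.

156984569816798 + 121085948740589*t

e_{227}(aP+bQ,cP+dQ) = e_{227}(P,Q)^(ad-bc); with (a,b,c,d)=(72,104,158,112) this gives the det-227 law.
Inverting 31 mod 227: 22. Thus e_{227}(P,Q) = e(P',Q')^{22}.
Double-and-add over 11100011: 8-1 doublings, 5-1 additions; each step l_{T,T}/v_{2T} or l_{T,P'}/v at Q'+S for random S.
Miller gives e_{227}(P',Q') = 125480329473239 + 171584777426341*t in F_{216575114818451^2}.
Hence e(P,Q) = 156984569816798 + 121085948740589*t in F_{216575114818451^2}^*.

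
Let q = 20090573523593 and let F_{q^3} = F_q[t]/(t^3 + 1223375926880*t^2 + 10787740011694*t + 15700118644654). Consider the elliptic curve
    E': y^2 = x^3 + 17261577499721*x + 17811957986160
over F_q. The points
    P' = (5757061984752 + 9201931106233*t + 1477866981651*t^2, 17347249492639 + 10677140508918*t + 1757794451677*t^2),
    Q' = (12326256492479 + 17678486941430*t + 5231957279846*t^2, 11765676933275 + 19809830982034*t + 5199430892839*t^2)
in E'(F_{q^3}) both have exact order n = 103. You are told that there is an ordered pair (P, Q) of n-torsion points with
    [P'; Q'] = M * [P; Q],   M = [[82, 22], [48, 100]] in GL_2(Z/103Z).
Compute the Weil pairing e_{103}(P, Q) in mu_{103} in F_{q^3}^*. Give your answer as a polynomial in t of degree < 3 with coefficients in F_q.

Alternating bilinearity on E[103] (values in mu_{103} in F_{20090573523593^3}) gives e(P',Q') = e(P,Q)^det(M).
det(M) mod 103 = 37; its inverse in (Z/103)^* is 39 (check: 37*39 mod 103 = 1).
Miller loop for e_{103} over F_{20090573523593^3}: bits of 103 = 1100111; 6 double steps + 4 add steps, l/v at each.
So e_{103}(P',Q') = 322829399380 + 7637965317534*t + 8561586667821*t^2.
e_{103}(P,Q) = (322829399380 + 7637965317534*t + 8561586667821*t^2)^{39} = 5597566439623 + 9847368947029*t + 2776643147367*t^2.

5597566439623 + 9847368947029*t + 2776643147367*t^2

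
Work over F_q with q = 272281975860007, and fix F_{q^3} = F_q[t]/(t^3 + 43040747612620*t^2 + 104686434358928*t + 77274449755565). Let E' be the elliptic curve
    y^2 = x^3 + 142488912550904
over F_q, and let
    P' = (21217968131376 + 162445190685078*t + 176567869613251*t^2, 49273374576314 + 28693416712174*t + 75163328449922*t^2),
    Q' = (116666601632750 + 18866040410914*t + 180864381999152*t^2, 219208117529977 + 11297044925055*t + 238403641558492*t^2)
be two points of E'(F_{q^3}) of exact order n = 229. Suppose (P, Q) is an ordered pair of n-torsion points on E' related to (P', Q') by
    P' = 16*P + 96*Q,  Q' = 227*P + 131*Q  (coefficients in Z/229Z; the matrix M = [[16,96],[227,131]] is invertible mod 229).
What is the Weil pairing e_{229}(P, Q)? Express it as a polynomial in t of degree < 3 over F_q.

The 229-Weil pairing on E[229] over F_{272281975860007} is alternating-bilinear: e_{229}(P',Q') = e_{229}(P,Q)^det(M).
det M = 16*131 - 96*227 = -19696 = 227 (mod 229); 227^{-1} = 114 (mod 229).
Build f_{229,P'} and f_{229,Q'} via the 8-bit ladder of 229=11100101_2; evaluate at shifted divisors; quotient in F_{272281975860007^3}.
Miller gives e_{229}(P',Q') = 252503138167915 + 30148454734659*t + 176151616777213*t^2 in F_{272281975860007^3}.
Finally e_{229}(P,Q) = 88046846145869 + 816420207746*t + 256709711502710*t^2.

88046846145869 + 816420207746*t + 256709711502710*t^2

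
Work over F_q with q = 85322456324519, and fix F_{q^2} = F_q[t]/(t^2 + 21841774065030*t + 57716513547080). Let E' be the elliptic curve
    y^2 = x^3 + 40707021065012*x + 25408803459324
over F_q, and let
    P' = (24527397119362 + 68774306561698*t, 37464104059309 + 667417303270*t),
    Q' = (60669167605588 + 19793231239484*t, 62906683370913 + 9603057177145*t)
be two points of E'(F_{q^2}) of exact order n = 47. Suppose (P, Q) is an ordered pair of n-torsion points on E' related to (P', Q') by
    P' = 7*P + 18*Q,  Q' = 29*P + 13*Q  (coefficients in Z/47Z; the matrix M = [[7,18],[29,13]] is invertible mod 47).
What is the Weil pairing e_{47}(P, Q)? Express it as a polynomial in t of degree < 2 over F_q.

e_{47}(aP+bQ,cP+dQ) = e_{47}(P,Q)^(ad-bc); with (a,b,c,d)=(7,18,29,13) this gives the det-47 law.
Hence e(P,Q) = e(P',Q')^{41} where 41 = 39^{-1} mod 47.
Miller loop for e_{47} over F_{85322456324519^2}: bits of 47 = 101111; 5 double steps + 4 add steps, l/v at each.
So e_{47}(P',Q') = 63044343477752 + 31620961807436*t.
e_{47}(P,Q) = (63044343477752 + 31620961807436*t)^{41} = 73352722627673 + 53917354181700*t.

73352722627673 + 53917354181700*t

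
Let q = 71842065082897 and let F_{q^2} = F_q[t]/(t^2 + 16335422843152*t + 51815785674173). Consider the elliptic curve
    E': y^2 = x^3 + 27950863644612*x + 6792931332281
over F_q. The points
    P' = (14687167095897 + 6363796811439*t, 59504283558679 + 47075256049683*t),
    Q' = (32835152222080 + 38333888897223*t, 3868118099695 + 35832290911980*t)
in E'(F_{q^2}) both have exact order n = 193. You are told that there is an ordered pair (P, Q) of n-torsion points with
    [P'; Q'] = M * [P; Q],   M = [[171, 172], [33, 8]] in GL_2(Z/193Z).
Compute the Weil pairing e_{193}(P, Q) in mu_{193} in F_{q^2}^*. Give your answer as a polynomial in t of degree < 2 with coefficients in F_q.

28989275322458 + 50193594091017*t

e_{193}(aP+bQ,cP+dQ) = e_{193}(P,Q)^(ad-bc); with (a,b,c,d)=(171,172,33,8) this gives the det-193 law.
det(M) mod 193 = 131; its inverse in (Z/193)^* is 28 (check: 131*28 mod 193 = 1).
Build f_{193,P'} and f_{193,Q'} via the 8-bit ladder of 193=11000001_2; evaluate at shifted divisors; quotient in F_{71842065082897^2}.
f_P(D_Q)/f_Q(D_P) = 69736790763978 + 29036408580810*t.
Hence e(P,Q) = 28989275322458 + 50193594091017*t in F_{71842065082897^2}^*.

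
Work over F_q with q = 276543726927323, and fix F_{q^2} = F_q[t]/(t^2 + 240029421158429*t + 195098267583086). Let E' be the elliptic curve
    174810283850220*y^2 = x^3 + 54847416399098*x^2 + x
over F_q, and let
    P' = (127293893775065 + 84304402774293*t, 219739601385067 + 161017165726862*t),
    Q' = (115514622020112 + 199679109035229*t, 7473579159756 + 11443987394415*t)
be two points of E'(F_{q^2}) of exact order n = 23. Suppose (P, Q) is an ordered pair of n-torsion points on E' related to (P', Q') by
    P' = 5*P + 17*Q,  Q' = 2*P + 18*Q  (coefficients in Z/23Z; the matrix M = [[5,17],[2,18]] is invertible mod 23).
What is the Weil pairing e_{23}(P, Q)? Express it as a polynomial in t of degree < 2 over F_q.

Alternating bilinearity on E[23] (values in mu_{23} in F_{276543726927323^2}) gives e(P',Q') = e(P,Q)^det(M).
5*18 - 17*2 = 56; reduced mod 23: det = 10, inverse 7.
(x,y)|->(29018315000540x+225718689205720,29018315000540y) sends E' to y^2=x^3+144841180579407*x+259205223554836.
n = 23 = (10111)_2 (5 bits, wt 4); accumulate f_{23,P'}(Q'+S)/f_{23,P'}(S) along the 4-step ladder.
Miller gives e_{23}(P',Q') = 200220374031935 + 107301632867496*t in F_{276543726927323^2}.
e_{23}(P,Q) = (200220374031935 + 107301632867496*t)^{7} = 106839805025537 + 58582382281968*t.

106839805025537 + 58582382281968*t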